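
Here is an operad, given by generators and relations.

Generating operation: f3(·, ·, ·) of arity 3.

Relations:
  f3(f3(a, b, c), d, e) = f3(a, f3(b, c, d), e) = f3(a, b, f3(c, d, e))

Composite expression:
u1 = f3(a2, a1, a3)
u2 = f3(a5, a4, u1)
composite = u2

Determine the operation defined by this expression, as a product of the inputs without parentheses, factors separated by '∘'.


a5 ∘ a4 ∘ a2 ∘ a1 ∘ a3

Under associativity of f3, the answer is the a's in reading order.
f3(a2, a1, a3) collapses to a2 ∘ a1 ∘ a3
f3(a5, a4, f3(a2, a1, a3)) collapses to a5 ∘ a4 ∘ a2 ∘ a1 ∘ a3


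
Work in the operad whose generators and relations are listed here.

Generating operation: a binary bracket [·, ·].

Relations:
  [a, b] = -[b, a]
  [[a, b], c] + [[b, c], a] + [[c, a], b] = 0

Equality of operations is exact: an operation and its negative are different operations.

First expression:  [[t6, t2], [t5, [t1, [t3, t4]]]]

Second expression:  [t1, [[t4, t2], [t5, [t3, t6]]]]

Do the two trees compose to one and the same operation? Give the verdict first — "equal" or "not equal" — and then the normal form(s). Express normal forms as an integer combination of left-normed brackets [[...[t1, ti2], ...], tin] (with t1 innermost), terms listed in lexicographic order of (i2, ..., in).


not equal: they reduce to -[[[[[t1, t3], t4], t5], t2], t6] + [[[[[t1, t3], t4], t5], t6], t2] + [[[[[t1, t4], t3], t5], t2], t6] - [[[[[t1, t4], t3], t5], t6], t2] and [[[[[t1, t2], t4], t3], t6], t5] - [[[[[t1, t2], t4], t5], t3], t6] + [[[[[t1, t2], t4], t5], t6], t3] - [[[[[t1, t2], t4], t6], t3], t5] - [[[[[t1, t3], t6], t5], t2], t4] + [[[[[t1, t3], t6], t5], t4], t2] - [[[[[t1, t4], t2], t3], t6], t5] + [[[[[t1, t4], t2], t5], t3], t6] - [[[[[t1, t4], t2], t5], t6], t3] + [[[[[t1, t4], t2], t6], t3], t5] + [[[[[t1, t5], t3], t6], t2], t4] - [[[[[t1, t5], t3], t6], t4], t2] - [[[[[t1, t5], t6], t3], t2], t4] + [[[[[t1, t5], t6], t3], t4], t2] + [[[[[t1, t6], t3], t5], t2], t4] - [[[[[t1, t6], t3], t5], t4], t2]

The first expression, normalized: -[[[[[t1, t3], t4], t5], t2], t6] + [[[[[t1, t3], t4], t5], t6], t2] + [[[[[t1, t4], t3], t5], t2], t6] - [[[[[t1, t4], t3], t5], t6], t2]
The second expression, normalized: [[[[[t1, t2], t4], t3], t6], t5] - [[[[[t1, t2], t4], t5], t3], t6] + [[[[[t1, t2], t4], t5], t6], t3] - [[[[[t1, t2], t4], t6], t3], t5] - [[[[[t1, t3], t6], t5], t2], t4] + [[[[[t1, t3], t6], t5], t4], t2] - [[[[[t1, t4], t2], t3], t6], t5] + [[[[[t1, t4], t2], t5], t3], t6] - [[[[[t1, t4], t2], t5], t6], t3] + [[[[[t1, t4], t2], t6], t3], t5] + [[[[[t1, t5], t3], t6], t2], t4] - [[[[[t1, t5], t3], t6], t4], t2] - [[[[[t1, t5], t6], t3], t2], t4] + [[[[[t1, t5], t6], t3], t4], t2] + [[[[[t1, t6], t3], t5], t2], t4] - [[[[[t1, t6], t3], t5], t4], t2]
No match — not equal.


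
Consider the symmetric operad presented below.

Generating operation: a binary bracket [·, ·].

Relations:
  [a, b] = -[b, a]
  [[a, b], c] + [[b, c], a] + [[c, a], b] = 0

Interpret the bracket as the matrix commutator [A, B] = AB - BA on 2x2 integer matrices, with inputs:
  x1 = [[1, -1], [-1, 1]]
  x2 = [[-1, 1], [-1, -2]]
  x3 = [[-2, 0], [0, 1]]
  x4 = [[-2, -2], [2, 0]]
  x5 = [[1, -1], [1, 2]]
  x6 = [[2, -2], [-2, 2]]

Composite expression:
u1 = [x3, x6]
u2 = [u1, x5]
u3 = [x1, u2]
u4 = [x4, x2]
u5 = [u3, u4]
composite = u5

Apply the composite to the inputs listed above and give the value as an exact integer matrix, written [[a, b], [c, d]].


[x3, x6] = [[0, 6], [-6, 0]]
[[x3, x6], x5] = [[0, 6], [6, 0]]
[x1, [[x3, x6], x5]] = [[0, 0], [0, 0]]
[x4, x2] = [[0, 0], [0, 0]]
[[x1, [[x3, x6], x5]], [x4, x2]] = [[0, 0], [0, 0]]

[[0, 0], [0, 0]]


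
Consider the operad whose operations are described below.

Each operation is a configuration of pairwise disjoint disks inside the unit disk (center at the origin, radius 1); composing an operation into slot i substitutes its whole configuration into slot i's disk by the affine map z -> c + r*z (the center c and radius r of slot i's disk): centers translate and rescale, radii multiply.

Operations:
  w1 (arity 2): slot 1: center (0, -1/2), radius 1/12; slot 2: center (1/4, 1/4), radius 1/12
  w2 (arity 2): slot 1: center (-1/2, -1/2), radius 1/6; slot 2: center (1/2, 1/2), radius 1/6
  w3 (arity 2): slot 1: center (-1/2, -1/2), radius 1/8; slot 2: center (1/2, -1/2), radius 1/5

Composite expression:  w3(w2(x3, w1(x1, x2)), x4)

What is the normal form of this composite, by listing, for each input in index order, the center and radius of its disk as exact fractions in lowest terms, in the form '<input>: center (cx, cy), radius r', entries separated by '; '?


x1: center (-7/16, -43/96), radius 1/576; x2: center (-83/192, -83/192), radius 1/576; x3: center (-9/16, -9/16), radius 1/48; x4: center (1/2, -1/2), radius 1/5

Each x-disk chains the slot maps above it in w3; radii multiply.
input x3: applying the 2 nested substitutions gives center (-9/16, -9/16), radius 1/48
input x1: applying the 3 nested substitutions gives center (-7/16, -43/96), radius 1/576
input x2: applying the 3 nested substitutions gives center (-83/192, -83/192), radius 1/576
input x4: applying the 1 nested substitution gives center (1/2, -1/2), radius 1/5


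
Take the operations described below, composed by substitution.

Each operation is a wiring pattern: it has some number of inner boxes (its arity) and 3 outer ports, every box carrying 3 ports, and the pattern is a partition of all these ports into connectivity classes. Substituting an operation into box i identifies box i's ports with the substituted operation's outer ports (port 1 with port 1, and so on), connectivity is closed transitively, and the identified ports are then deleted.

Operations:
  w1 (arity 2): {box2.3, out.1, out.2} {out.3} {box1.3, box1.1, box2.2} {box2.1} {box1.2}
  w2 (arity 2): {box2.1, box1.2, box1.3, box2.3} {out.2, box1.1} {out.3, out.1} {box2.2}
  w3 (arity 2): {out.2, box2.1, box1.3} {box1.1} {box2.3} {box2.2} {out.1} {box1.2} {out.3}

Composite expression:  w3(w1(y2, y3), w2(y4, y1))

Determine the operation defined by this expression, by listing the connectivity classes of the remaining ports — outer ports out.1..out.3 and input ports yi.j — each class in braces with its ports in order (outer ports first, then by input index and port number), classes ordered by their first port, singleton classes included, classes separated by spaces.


{out.1} {out.2} {out.3} {y1.1, y1.3, y4.2, y4.3} {y1.2} {y2.1, y2.3, y3.2} {y2.2} {y3.1} {y3.3} {y4.1}


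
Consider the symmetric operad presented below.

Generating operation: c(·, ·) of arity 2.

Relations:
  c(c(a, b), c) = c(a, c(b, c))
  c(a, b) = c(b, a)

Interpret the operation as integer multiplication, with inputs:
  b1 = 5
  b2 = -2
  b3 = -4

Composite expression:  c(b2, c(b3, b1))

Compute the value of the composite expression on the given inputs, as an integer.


40

c(b3, b1) = -20
c(b2, c(b3, b1)) = 40


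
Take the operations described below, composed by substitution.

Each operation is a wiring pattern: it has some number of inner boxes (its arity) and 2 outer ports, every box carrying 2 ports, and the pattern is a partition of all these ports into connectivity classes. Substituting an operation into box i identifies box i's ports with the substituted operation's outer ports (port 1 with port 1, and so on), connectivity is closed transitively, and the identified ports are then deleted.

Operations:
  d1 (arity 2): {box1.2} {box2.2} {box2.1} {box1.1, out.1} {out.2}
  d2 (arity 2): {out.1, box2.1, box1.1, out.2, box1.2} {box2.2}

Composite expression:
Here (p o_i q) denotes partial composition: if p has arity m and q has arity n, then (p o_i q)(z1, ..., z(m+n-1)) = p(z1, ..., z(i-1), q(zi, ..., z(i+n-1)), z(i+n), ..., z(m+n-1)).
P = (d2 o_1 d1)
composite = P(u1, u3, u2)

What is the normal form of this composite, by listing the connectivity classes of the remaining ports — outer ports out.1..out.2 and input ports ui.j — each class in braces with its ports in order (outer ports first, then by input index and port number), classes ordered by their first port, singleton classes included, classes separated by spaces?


Connectivity passes through glued d2-boundaries; trace each wire chain.
d1 over (u1, u3) gives {out.1, u1.1} {out.2} {u1.2} {u3.1} {u3.2}, out.j being that stage's outer ports
d2 over (u1, u3, u2) gives {out.1, out.2, u1.1, u2.1} {u1.2} {u2.2} {u3.1} {u3.2}, out.j being that stage's outer ports

{out.1, out.2, u1.1, u2.1} {u1.2} {u2.2} {u3.1} {u3.2}


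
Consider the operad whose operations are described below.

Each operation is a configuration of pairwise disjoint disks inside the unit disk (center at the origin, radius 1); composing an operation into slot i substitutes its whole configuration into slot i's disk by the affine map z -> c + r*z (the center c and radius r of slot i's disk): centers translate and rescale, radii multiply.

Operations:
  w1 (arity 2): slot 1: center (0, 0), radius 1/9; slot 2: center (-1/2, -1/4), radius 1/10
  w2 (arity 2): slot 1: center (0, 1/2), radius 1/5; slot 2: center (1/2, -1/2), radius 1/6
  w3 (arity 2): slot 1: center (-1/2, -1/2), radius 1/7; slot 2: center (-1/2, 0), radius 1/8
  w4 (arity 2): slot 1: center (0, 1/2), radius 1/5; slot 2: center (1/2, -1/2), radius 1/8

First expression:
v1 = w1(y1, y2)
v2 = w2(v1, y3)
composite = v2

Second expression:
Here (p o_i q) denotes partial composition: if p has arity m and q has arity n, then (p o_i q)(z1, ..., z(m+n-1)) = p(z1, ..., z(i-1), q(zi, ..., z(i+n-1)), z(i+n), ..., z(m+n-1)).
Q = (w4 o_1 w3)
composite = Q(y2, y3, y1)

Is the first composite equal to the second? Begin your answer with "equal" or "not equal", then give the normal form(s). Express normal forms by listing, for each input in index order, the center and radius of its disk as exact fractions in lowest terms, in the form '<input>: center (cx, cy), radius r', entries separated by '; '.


not equal; first: y1: center (0, 1/2), radius 1/45; y2: center (-1/10, 9/20), radius 1/50; y3: center (1/2, -1/2), radius 1/6; second: y1: center (1/2, -1/2), radius 1/8; y2: center (-1/10, 2/5), radius 1/35; y3: center (-1/10, 1/2), radius 1/40


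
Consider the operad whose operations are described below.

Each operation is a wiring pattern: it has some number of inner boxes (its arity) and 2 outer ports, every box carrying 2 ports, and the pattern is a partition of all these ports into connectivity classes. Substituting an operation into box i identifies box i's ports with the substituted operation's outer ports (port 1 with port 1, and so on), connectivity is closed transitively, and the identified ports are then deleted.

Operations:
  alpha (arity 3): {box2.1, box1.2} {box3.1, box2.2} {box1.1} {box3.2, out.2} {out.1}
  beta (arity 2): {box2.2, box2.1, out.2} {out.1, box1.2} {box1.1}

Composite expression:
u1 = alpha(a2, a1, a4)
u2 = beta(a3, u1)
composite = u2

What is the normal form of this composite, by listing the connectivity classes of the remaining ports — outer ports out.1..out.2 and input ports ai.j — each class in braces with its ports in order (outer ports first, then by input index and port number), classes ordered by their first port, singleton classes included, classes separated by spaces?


{out.1, a3.2} {out.2, a4.2} {a1.1, a2.2} {a1.2, a4.1} {a2.1} {a3.1}


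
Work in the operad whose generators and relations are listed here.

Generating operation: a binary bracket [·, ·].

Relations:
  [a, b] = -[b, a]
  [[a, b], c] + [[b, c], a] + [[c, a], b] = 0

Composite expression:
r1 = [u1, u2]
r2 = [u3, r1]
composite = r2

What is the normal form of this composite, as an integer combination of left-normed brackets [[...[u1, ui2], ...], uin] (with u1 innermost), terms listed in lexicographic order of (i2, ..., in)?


-[[u1, u2], u3]

Left-normed coefficients sit on the u1-initial expansion words.
Composite bracket: [u3, [u1, u2]]
Full expansion: 4 signed words from ab - ba (2^2 = 4).
Keep just the words that open with u1:
  from u1u2u3, sign -1: term -[[u1, u2], u3]


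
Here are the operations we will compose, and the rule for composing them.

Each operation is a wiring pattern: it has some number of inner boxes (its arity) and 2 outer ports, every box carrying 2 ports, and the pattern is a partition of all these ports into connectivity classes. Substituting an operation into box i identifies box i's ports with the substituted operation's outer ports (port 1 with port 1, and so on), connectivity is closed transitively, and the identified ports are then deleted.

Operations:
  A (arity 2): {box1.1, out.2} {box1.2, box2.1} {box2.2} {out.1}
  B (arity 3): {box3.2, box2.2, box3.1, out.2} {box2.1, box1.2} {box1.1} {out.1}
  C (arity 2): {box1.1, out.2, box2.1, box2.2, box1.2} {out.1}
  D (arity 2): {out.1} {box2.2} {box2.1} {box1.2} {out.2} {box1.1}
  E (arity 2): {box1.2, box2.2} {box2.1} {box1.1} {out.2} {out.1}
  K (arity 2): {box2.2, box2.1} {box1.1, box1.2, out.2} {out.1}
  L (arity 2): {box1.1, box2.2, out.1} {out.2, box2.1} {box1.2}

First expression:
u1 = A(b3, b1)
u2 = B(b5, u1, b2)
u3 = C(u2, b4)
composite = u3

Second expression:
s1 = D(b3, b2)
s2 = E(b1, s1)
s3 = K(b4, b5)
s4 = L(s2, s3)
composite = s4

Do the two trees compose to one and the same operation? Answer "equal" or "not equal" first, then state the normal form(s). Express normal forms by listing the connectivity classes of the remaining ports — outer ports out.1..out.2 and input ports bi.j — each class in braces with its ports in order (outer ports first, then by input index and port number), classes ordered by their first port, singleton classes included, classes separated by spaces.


not equal: they reduce to {out.1} {out.2, b2.1, b2.2, b3.1, b4.1, b4.2} {b1.1, b3.2} {b1.2} {b5.1} {b5.2} and {out.1, b4.1, b4.2} {out.2} {b1.1} {b1.2} {b2.1} {b2.2} {b3.1} {b3.2} {b5.1, b5.2}

In normal form, the first expression is {out.1} {out.2, b2.1, b2.2, b3.1, b4.1, b4.2} {b1.1, b3.2} {b1.2} {b5.1} {b5.2}
In normal form, the second expression is {out.1, b4.1, b4.2} {out.2} {b1.1} {b1.2} {b2.1} {b2.2} {b3.1} {b3.2} {b5.1, b5.2}
Different reductions; not equal.


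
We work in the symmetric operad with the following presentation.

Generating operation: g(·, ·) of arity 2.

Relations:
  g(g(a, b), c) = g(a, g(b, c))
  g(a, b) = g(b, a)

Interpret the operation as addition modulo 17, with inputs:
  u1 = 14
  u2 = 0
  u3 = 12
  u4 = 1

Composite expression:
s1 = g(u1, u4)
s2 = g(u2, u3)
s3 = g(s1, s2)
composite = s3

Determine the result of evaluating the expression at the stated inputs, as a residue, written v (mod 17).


10 (mod 17)

g(u1, u4) = 15
g(u2, u3) = 12
g(g(u1, u4), g(u2, u3)) = 10


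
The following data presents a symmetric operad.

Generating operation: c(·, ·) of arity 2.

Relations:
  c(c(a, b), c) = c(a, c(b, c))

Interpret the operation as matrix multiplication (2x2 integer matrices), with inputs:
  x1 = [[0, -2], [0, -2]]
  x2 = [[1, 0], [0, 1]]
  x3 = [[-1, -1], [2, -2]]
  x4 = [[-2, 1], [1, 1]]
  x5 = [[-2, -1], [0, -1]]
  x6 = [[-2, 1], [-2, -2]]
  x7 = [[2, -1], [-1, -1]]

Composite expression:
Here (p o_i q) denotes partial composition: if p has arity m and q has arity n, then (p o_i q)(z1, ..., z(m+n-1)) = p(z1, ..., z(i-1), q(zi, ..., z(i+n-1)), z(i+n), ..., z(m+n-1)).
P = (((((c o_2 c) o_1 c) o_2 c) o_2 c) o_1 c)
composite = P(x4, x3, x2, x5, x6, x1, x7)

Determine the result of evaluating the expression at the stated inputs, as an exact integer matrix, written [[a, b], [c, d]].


c(x4, x3) = [[4, 0], [1, -3]]
c(x2, x5) = [[-2, -1], [0, -1]]
c(c(x2, x5), x6) = [[6, 0], [2, 2]]
c(c(x4, x3), c(c(x2, x5), x6)) = [[24, 0], [0, -6]]
c(x1, x7) = [[2, 2], [2, 2]]
c(c(c(x4, x3), c(c(x2, x5), x6)), c(x1, x7)) = [[48, 48], [-12, -12]]

[[48, 48], [-12, -12]]


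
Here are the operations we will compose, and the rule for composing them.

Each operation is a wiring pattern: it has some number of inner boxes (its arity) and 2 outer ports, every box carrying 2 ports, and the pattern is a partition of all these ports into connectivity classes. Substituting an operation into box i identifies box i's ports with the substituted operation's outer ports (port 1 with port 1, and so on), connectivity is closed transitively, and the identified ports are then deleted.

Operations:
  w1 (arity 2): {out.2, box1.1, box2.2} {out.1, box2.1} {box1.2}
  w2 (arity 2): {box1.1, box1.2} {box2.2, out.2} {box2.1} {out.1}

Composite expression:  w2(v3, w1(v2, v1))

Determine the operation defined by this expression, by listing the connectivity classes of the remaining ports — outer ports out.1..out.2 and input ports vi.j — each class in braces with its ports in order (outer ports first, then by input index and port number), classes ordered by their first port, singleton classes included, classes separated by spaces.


{out.1} {out.2, v1.2, v2.1} {v1.1} {v2.2} {v3.1, v3.2}

Treat the ports identified at w2 as solder joints: merge, then drop.
the subtree at w1 composes to {out.1, v1.1} {out.2, v1.2, v2.1} {v2.2} on (v2, v1); out.j = own outer ports
the subtree at w2 composes to {out.1} {out.2, v1.2, v2.1} {v1.1} {v2.2} {v3.1, v3.2} on (v3, v2, v1); out.j = own outer ports


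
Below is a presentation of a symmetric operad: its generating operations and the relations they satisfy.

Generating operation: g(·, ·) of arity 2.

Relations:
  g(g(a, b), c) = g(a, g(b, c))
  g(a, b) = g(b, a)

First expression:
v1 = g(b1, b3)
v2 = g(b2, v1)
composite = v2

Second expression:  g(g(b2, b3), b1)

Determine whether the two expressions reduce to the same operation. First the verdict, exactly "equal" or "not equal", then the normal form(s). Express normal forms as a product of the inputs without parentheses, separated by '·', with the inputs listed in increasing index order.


Normal form of the first expression: b1 · b2 · b3
Normal form of the second expression: b1 · b2 · b3
Identical normal forms: equal.

equal — both sides give b1 · b2 · b3


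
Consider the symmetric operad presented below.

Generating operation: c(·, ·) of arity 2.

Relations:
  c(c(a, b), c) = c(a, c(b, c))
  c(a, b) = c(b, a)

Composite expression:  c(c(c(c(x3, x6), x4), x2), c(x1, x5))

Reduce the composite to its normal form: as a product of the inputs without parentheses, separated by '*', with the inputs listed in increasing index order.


Any arrangement under c is one operation, so sort the x-inputs.
c(x3, x6) flattens to x3 * x6
c(c(x3, x6), x4) flattens to x3 * x6 * x4
c(c(c(x3, x6), x4), x2) flattens to x3 * x6 * x4 * x2
c(x1, x5) flattens to x1 * x5
c(c(c(c(x3, x6), x4), x2), c(x1, x5)) flattens to x3 * x6 * x4 * x2 * x1 * x5
commutativity sorts the factors: x1 * x2 * x3 * x4 * x5 * x6

x1 * x2 * x3 * x4 * x5 * x6


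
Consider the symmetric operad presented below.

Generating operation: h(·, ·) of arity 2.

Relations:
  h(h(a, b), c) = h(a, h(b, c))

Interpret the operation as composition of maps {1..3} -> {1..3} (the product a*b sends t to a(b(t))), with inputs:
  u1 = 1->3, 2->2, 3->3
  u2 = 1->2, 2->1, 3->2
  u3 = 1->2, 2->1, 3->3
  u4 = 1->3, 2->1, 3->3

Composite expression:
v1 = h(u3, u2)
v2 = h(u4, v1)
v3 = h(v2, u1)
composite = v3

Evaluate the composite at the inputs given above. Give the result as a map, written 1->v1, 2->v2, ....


1->3, 2->1, 3->3

h(u3, u2) = 1->1, 2->2, 3->1
h(u4, h(u3, u2)) = 1->3, 2->1, 3->3
h(h(u4, h(u3, u2)), u1) = 1->3, 2->1, 3->3


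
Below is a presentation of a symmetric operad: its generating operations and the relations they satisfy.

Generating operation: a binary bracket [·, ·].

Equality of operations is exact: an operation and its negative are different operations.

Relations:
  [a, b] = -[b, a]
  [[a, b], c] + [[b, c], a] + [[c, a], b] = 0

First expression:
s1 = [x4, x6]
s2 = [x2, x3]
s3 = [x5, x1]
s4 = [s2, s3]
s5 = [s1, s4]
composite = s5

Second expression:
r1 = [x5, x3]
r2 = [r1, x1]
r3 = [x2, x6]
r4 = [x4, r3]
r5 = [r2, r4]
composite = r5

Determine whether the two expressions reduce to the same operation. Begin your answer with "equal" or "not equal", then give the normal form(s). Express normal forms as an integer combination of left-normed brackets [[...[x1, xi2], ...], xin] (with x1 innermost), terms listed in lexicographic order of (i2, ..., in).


not equal — first -[[[[[x1, x5], x2], x3], x4], x6] + [[[[[x1, x5], x2], x3], x6], x4] + [[[[[x1, x5], x3], x2], x4], x6] - [[[[[x1, x5], x3], x2], x6], x4], second -[[[[[x1, x3], x5], x2], x6], x4] + [[[[[x1, x3], x5], x4], x2], x6] - [[[[[x1, x3], x5], x4], x6], x2] + [[[[[x1, x3], x5], x6], x2], x4] + [[[[[x1, x5], x3], x2], x6], x4] - [[[[[x1, x5], x3], x4], x2], x6] + [[[[[x1, x5], x3], x4], x6], x2] - [[[[[x1, x5], x3], x6], x2], x4]


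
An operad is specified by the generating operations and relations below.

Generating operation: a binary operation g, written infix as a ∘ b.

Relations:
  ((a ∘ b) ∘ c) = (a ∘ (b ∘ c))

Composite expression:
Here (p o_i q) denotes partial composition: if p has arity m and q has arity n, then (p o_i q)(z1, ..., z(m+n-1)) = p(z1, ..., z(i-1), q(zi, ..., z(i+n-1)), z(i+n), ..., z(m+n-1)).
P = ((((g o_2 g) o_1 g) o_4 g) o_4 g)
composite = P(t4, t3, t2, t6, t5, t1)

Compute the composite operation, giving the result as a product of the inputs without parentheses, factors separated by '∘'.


t4 ∘ t3 ∘ t2 ∘ t6 ∘ t5 ∘ t1

All parenthesizations of g agree; list the t-inputs left to right.
(t4 ∘ t3) collapses to t4 ∘ t3
(t6 ∘ t5) collapses to t6 ∘ t5
((t6 ∘ t5) ∘ t1) collapses to t6 ∘ t5 ∘ t1
(t2 ∘ ((t6 ∘ t5) ∘ t1)) collapses to t2 ∘ t6 ∘ t5 ∘ t1
((t4 ∘ t3) ∘ (t2 ∘ ((t6 ∘ t5) ∘ t1))) collapses to t4 ∘ t3 ∘ t2 ∘ t6 ∘ t5 ∘ t1


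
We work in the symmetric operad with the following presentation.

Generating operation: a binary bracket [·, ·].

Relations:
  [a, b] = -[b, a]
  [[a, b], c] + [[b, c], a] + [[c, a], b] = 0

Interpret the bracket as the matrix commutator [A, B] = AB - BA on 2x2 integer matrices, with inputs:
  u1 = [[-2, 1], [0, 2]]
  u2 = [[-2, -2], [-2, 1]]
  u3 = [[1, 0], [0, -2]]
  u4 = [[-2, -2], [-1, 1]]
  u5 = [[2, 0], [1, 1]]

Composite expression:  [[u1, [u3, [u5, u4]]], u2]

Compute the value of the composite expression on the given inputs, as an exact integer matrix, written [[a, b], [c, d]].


[u5, u4] = [[2, -2], [-2, -2]]
[u3, [u5, u4]] = [[0, -6], [6, 0]]
[u1, [u3, [u5, u4]]] = [[6, 24], [24, -6]]
[[u1, [u3, [u5, u4]]], u2] = [[0, 48], [-48, 0]]

[[0, 48], [-48, 0]]


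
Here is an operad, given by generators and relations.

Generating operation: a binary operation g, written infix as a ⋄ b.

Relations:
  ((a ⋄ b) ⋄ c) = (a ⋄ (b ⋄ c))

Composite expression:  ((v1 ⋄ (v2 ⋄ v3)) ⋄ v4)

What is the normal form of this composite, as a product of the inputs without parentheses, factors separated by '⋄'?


v1 ⋄ v2 ⋄ v3 ⋄ v4

Every regrouping of g is equal, so read the v-inputs in written order.
(v2 ⋄ v3) linearizes to v2 ⋄ v3
(v1 ⋄ (v2 ⋄ v3)) linearizes to v1 ⋄ v2 ⋄ v3
((v1 ⋄ (v2 ⋄ v3)) ⋄ v4) linearizes to v1 ⋄ v2 ⋄ v3 ⋄ v4


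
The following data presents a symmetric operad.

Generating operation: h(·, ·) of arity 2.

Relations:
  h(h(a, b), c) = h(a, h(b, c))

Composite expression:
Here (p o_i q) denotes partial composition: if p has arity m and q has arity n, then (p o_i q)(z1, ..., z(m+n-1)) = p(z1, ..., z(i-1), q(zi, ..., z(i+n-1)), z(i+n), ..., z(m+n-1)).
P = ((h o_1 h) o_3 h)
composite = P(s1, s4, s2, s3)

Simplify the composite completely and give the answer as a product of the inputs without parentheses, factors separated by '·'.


s1 · s4 · s2 · s3


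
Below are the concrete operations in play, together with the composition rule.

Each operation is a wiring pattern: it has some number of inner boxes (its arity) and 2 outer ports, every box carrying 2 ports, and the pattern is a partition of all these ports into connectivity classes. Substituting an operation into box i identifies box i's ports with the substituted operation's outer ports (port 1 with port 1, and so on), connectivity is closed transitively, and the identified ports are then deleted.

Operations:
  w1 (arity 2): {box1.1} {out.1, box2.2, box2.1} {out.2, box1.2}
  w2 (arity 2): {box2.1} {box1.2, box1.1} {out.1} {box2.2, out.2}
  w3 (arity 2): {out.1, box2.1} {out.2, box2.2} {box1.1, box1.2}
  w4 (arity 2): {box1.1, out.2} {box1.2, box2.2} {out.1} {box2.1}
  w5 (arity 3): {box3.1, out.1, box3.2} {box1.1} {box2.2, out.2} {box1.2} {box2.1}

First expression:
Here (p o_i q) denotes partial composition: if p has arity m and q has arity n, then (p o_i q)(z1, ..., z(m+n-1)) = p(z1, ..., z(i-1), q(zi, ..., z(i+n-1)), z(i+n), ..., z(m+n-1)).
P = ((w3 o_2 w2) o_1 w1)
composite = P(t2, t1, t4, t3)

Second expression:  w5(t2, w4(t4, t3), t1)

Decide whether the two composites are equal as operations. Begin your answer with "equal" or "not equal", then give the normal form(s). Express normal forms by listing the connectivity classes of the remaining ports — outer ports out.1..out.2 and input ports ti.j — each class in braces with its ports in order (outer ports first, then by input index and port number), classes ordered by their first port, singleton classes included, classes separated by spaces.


not equal; first: {out.1} {out.2, t3.2} {t1.1, t1.2, t2.2} {t2.1} {t3.1} {t4.1, t4.2}; second: {out.1, t1.1, t1.2} {out.2, t4.1} {t2.1} {t2.2} {t3.1} {t3.2, t4.2}


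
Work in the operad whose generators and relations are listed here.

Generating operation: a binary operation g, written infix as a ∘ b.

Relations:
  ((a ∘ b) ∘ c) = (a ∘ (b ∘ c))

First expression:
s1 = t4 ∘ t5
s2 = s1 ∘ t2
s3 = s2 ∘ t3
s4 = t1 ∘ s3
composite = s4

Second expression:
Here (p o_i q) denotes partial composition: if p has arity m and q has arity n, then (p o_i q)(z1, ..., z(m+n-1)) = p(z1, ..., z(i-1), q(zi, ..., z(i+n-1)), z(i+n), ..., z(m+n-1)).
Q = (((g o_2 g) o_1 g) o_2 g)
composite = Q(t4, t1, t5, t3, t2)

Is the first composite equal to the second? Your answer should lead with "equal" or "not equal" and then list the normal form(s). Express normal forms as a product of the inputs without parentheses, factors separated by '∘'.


not equal: they reduce to t1 ∘ t4 ∘ t5 ∘ t2 ∘ t3 and t4 ∘ t1 ∘ t5 ∘ t3 ∘ t2

The first composite normalizes to t1 ∘ t4 ∘ t5 ∘ t2 ∘ t3
The second composite normalizes to t4 ∘ t1 ∘ t5 ∘ t3 ∘ t2
They disagree, so not equal.


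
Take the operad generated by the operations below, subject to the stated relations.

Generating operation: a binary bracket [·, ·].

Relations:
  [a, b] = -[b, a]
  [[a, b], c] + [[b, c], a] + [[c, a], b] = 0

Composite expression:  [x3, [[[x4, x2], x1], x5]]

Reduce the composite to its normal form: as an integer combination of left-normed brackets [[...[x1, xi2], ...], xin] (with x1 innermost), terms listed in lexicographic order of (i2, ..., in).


-[[[[x1, x2], x4], x5], x3] + [[[[x1, x4], x2], x5], x3]

Antisymmetry and Jacobi reduce to x1-anchored left-normed brackets.
Composite bracket: [x3, [[[x4, x2], x1], x5]]
Expanding via [a, b] = ab - ba: 16 signed words (2^4 = 16).
Collect the words opening with x1:
  sign of x1x2x4x5x3 is -1, so it contributes -[[[[x1, x2], x4], x5], x3]
  sign of x1x4x2x5x3 is +1, so it contributes +[[[[x1, x4], x2], x5], x3]


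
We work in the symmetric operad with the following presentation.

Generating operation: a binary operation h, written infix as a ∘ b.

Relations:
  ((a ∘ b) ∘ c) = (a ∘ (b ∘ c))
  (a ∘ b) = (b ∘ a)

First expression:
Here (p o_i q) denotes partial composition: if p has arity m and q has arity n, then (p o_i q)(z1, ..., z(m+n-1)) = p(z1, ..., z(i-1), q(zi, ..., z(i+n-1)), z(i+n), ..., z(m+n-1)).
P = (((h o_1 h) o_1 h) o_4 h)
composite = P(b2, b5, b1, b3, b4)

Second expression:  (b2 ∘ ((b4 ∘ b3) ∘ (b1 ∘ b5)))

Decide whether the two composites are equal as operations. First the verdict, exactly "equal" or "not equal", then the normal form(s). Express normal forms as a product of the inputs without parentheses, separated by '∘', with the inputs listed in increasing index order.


equal; the common form is b1 ∘ b2 ∘ b3 ∘ b4 ∘ b5

The first expression, normalized: b1 ∘ b2 ∘ b3 ∘ b4 ∘ b5
The second expression, normalized: b1 ∘ b2 ∘ b3 ∘ b4 ∘ b5
One common form — equal.


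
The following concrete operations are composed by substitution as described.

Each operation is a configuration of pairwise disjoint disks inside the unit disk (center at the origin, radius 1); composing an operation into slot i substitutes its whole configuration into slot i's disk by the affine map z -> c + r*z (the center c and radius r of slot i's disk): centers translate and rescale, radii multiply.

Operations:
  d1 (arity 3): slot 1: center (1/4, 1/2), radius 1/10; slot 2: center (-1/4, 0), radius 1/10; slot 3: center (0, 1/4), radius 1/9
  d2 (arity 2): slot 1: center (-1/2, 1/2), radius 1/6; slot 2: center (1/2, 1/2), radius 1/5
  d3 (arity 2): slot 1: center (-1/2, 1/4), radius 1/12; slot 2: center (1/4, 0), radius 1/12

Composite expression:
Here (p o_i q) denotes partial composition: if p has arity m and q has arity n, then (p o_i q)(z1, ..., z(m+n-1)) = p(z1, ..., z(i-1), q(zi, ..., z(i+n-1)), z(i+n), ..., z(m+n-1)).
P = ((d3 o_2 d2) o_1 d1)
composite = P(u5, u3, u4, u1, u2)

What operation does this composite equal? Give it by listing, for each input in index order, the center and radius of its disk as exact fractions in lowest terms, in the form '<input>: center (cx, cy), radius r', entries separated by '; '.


u1: center (5/24, 1/24), radius 1/72; u2: center (7/24, 1/24), radius 1/60; u3: center (-25/48, 1/4), radius 1/120; u4: center (-1/2, 13/48), radius 1/108; u5: center (-23/48, 7/24), radius 1/120

Nesting under d3 composes maps z -> c + r*z down each u-path.
input u5: composing its 2 substitution steps yields center (-23/48, 7/24), radius 1/120
input u3: composing its 2 substitution steps yields center (-25/48, 1/4), radius 1/120
input u4: composing its 2 substitution steps yields center (-1/2, 13/48), radius 1/108
input u1: composing its 2 substitution steps yields center (5/24, 1/24), radius 1/72
input u2: composing its 2 substitution steps yields center (7/24, 1/24), radius 1/60


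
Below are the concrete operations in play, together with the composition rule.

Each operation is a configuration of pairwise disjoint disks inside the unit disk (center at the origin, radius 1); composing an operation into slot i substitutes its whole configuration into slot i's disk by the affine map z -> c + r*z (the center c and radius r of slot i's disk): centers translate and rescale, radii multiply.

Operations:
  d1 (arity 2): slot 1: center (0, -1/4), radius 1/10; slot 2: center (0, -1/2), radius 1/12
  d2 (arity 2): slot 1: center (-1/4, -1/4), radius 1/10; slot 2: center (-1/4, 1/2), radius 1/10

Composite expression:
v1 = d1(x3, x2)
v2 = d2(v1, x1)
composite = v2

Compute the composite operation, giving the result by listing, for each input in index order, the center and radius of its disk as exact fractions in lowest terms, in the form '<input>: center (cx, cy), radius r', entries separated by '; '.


x1: center (-1/4, 1/2), radius 1/10; x2: center (-1/4, -3/10), radius 1/120; x3: center (-1/4, -11/40), radius 1/100

Only the slot chain above each x matters under d2; compose those maps.
input x3: applying the 2 nested substitutions gives center (-1/4, -11/40), radius 1/100
input x2: applying the 2 nested substitutions gives center (-1/4, -3/10), radius 1/120
input x1: applying the 1 nested substitution gives center (-1/4, 1/2), radius 1/10


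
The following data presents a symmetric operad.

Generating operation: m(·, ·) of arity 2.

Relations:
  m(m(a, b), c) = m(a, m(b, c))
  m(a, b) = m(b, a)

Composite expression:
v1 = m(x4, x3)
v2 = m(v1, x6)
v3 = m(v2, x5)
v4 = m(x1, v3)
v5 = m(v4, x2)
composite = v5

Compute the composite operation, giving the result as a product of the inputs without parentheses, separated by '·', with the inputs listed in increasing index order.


x1 · x2 · x3 · x4 · x5 · x6


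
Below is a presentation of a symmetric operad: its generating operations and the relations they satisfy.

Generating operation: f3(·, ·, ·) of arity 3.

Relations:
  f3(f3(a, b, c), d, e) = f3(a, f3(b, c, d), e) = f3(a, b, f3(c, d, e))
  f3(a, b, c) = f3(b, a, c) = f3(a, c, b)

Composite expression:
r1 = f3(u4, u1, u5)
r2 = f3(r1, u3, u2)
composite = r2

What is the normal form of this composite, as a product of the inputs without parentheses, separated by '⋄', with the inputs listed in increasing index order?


Both nesting and order wash out for f3; what remains is which u's occur.
f3(u4, u1, u5) spells out as u4 ⋄ u1 ⋄ u5
f3(f3(u4, u1, u5), u3, u2) spells out as u4 ⋄ u1 ⋄ u5 ⋄ u3 ⋄ u2
sorting the factors by input index: u1 ⋄ u2 ⋄ u3 ⋄ u4 ⋄ u5

u1 ⋄ u2 ⋄ u3 ⋄ u4 ⋄ u5


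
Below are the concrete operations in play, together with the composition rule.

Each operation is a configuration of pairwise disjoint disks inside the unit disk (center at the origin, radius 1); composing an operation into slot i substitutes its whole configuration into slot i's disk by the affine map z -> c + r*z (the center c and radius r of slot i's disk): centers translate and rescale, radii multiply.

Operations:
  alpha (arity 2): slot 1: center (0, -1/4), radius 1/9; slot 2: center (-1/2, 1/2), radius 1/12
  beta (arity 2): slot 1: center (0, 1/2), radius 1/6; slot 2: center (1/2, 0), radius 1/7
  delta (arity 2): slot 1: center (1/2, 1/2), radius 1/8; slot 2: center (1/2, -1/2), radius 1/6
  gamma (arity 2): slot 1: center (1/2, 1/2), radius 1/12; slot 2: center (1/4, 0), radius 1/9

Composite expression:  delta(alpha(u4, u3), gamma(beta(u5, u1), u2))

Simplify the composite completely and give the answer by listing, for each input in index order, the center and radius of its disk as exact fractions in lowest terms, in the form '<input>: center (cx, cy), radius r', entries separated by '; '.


u1: center (85/144, -5/12), radius 1/504; u2: center (13/24, -1/2), radius 1/54; u3: center (7/16, 9/16), radius 1/96; u4: center (1/2, 15/32), radius 1/72; u5: center (7/12, -59/144), radius 1/432

Follow each u-input down from delta: c' goes to c + r*c', radius to r*r'.
input u4: composing its 2 substitution steps yields center (1/2, 15/32), radius 1/72
input u3: composing its 2 substitution steps yields center (7/16, 9/16), radius 1/96
input u5: composing its 3 substitution steps yields center (7/12, -59/144), radius 1/432
input u1: composing its 3 substitution steps yields center (85/144, -5/12), radius 1/504
input u2: composing its 2 substitution steps yields center (13/24, -1/2), radius 1/54


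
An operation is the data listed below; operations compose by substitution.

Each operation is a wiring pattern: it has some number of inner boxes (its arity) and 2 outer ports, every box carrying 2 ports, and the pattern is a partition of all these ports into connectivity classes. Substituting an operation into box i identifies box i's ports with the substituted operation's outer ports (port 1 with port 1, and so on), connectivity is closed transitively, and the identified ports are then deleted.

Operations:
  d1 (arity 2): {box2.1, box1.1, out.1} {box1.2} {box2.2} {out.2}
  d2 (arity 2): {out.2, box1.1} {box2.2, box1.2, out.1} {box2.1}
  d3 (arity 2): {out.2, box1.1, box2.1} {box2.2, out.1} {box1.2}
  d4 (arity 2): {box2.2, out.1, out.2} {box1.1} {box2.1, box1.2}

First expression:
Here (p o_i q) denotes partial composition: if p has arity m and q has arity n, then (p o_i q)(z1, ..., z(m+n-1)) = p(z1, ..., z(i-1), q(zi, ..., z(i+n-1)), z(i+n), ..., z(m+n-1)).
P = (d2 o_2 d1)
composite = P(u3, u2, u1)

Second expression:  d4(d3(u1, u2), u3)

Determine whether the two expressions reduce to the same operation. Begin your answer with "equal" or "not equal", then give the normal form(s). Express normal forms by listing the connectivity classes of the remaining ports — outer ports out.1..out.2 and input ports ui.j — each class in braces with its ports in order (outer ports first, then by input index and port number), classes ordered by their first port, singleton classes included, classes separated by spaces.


not equal; the first gives {out.1, u3.2} {out.2, u3.1} {u1.1, u2.1} {u1.2} {u2.2} and the second {out.1, out.2, u3.2} {u1.1, u2.1, u3.1} {u1.2} {u2.2}

Reducing the first expression gives {out.1, u3.2} {out.2, u3.1} {u1.1, u2.1} {u1.2} {u2.2}
Reducing the second expression gives {out.1, out.2, u3.2} {u1.1, u2.1, u3.1} {u1.2} {u2.2}
They disagree, so not equal.


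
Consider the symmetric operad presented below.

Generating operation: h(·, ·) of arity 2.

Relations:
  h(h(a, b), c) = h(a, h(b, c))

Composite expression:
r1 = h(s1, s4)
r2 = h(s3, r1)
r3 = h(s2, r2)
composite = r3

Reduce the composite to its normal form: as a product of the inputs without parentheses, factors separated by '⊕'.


Under associativity of h, the answer is the s's in reading order.
h(s1, s4) unparenthesizes to s1 ⊕ s4
h(s3, h(s1, s4)) unparenthesizes to s3 ⊕ s1 ⊕ s4
h(s2, h(s3, h(s1, s4))) unparenthesizes to s2 ⊕ s3 ⊕ s1 ⊕ s4

s2 ⊕ s3 ⊕ s1 ⊕ s4


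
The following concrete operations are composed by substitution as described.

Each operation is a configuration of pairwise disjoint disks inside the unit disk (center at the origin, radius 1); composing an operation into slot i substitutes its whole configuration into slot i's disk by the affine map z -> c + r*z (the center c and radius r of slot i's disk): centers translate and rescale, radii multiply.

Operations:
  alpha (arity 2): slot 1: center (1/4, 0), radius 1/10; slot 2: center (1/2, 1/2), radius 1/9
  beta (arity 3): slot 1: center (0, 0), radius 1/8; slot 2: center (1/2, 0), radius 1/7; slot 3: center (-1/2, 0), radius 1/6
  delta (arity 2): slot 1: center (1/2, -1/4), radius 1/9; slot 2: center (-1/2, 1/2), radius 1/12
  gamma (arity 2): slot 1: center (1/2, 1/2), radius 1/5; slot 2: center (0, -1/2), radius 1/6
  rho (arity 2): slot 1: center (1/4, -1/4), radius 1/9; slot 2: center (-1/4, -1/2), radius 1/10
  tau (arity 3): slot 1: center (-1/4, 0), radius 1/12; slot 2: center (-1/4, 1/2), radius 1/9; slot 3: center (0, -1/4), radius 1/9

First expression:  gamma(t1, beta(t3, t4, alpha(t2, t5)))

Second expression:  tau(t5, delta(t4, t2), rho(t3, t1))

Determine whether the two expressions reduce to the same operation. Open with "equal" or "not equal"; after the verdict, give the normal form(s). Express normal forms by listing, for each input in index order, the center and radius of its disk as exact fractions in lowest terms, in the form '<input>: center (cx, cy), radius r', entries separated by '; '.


not equal — first t1: center (1/2, 1/2), radius 1/5; t2: center (-11/144, -1/2), radius 1/360; t3: center (0, -1/2), radius 1/48; t4: center (1/12, -1/2), radius 1/42; t5: center (-5/72, -35/72), radius 1/324, second t1: center (-1/36, -11/36), radius 1/90; t2: center (-11/36, 5/9), radius 1/108; t3: center (1/36, -5/18), radius 1/81; t4: center (-7/36, 17/36), radius 1/81; t5: center (-1/4, 0), radius 1/12

The first expression, normalized: t1: center (1/2, 1/2), radius 1/5; t2: center (-11/144, -1/2), radius 1/360; t3: center (0, -1/2), radius 1/48; t4: center (1/12, -1/2), radius 1/42; t5: center (-5/72, -35/72), radius 1/324
The second expression, normalized: t1: center (-1/36, -11/36), radius 1/90; t2: center (-11/36, 5/9), radius 1/108; t3: center (1/36, -5/18), radius 1/81; t4: center (-7/36, 17/36), radius 1/81; t5: center (-1/4, 0), radius 1/12
The forms do not match — not equal.


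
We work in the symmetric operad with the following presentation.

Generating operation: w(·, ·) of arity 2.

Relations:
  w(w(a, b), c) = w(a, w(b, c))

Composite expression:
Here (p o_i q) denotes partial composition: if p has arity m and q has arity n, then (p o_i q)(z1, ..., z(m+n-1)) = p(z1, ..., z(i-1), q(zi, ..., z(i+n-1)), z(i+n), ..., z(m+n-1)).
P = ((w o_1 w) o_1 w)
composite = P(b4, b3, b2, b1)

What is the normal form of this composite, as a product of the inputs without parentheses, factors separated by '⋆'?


All parenthesizations of w agree; list the b-inputs left to right.
w(b4, b3) unparenthesizes to b4 ⋆ b3
w(w(b4, b3), b2) unparenthesizes to b4 ⋆ b3 ⋆ b2
w(w(w(b4, b3), b2), b1) unparenthesizes to b4 ⋆ b3 ⋆ b2 ⋆ b1

b4 ⋆ b3 ⋆ b2 ⋆ b1
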